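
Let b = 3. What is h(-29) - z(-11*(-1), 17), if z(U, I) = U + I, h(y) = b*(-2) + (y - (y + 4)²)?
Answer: -688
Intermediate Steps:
h(y) = -6 + y - (4 + y)² (h(y) = 3*(-2) + (y - (y + 4)²) = -6 + (y - (4 + y)²) = -6 + y - (4 + y)²)
z(U, I) = I + U
h(-29) - z(-11*(-1), 17) = (-6 - 29 - (4 - 29)²) - (17 - 11*(-1)) = (-6 - 29 - 1*(-25)²) - (17 + 11) = (-6 - 29 - 1*625) - 1*28 = (-6 - 29 - 625) - 28 = -660 - 28 = -688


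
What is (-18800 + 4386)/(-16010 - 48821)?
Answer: 14414/64831 ≈ 0.22233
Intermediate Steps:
(-18800 + 4386)/(-16010 - 48821) = -14414/(-64831) = -14414*(-1/64831) = 14414/64831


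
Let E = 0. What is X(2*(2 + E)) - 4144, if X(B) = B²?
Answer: -4128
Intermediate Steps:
X(2*(2 + E)) - 4144 = (2*(2 + 0))² - 4144 = (2*2)² - 4144 = 4² - 4144 = 16 - 4144 = -4128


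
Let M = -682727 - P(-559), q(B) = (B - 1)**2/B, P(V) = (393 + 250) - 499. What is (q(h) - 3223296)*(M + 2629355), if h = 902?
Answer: -2828826356331222/451 ≈ -6.2723e+12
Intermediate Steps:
P(V) = 144 (P(V) = 643 - 499 = 144)
q(B) = (-1 + B)**2/B
M = -682871 (M = -682727 - 1*144 = -682727 - 144 = -682871)
(q(h) - 3223296)*(M + 2629355) = ((-1 + 902)**2/902 - 3223296)*(-682871 + 2629355) = ((1/902)*901**2 - 3223296)*1946484 = ((1/902)*811801 - 3223296)*1946484 = (811801/902 - 3223296)*1946484 = -2906601191/902*1946484 = -2828826356331222/451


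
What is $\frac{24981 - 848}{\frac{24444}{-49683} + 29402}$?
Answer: $\frac{399666613}{486918374} \approx 0.82081$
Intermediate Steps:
$\frac{24981 - 848}{\frac{24444}{-49683} + 29402} = \frac{24133}{24444 \left(- \frac{1}{49683}\right) + 29402} = \frac{24133}{- \frac{8148}{16561} + 29402} = \frac{24133}{\frac{486918374}{16561}} = 24133 \cdot \frac{16561}{486918374} = \frac{399666613}{486918374}$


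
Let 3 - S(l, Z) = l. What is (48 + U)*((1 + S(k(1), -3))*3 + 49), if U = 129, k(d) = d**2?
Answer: 10266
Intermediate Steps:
S(l, Z) = 3 - l
(48 + U)*((1 + S(k(1), -3))*3 + 49) = (48 + 129)*((1 + (3 - 1*1**2))*3 + 49) = 177*((1 + (3 - 1*1))*3 + 49) = 177*((1 + (3 - 1))*3 + 49) = 177*((1 + 2)*3 + 49) = 177*(3*3 + 49) = 177*(9 + 49) = 177*58 = 10266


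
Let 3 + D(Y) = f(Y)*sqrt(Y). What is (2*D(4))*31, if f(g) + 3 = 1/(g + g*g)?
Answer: -2759/5 ≈ -551.80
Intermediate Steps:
f(g) = -3 + 1/(g + g**2) (f(g) = -3 + 1/(g + g*g) = -3 + 1/(g + g**2))
D(Y) = -3 + (1 - 3*Y - 3*Y**2)/(sqrt(Y)*(1 + Y)) (D(Y) = -3 + ((1 - 3*Y - 3*Y**2)/(Y*(1 + Y)))*sqrt(Y) = -3 + (1 - 3*Y - 3*Y**2)/(sqrt(Y)*(1 + Y)))
(2*D(4))*31 = (2*((1 - 3*4 - 3*4**2 - 3*sqrt(4)*(1 + 4))/(sqrt(4)*(1 + 4))))*31 = (2*((1/2)*(1 - 12 - 3*16 - 3*2*5)/5))*31 = (2*((1/2)*(1/5)*(1 - 12 - 48 - 30)))*31 = (2*((1/2)*(1/5)*(-89)))*31 = (2*(-89/10))*31 = -89/5*31 = -2759/5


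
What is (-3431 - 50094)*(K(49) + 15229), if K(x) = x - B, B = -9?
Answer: -818236675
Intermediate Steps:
K(x) = 9 + x (K(x) = x - 1*(-9) = x + 9 = 9 + x)
(-3431 - 50094)*(K(49) + 15229) = (-3431 - 50094)*((9 + 49) + 15229) = -53525*(58 + 15229) = -53525*15287 = -818236675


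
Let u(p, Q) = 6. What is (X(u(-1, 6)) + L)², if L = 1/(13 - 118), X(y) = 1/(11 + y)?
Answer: 7744/3186225 ≈ 0.0024305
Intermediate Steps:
L = -1/105 (L = 1/(-105) = -1/105 ≈ -0.0095238)
(X(u(-1, 6)) + L)² = (1/(11 + 6) - 1/105)² = (1/17 - 1/105)² = (88/1785)² = 7744/3186225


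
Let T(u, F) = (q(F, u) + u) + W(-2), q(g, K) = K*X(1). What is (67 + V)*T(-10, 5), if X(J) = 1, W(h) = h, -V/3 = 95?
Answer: 4796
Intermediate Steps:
V = -285 (V = -3*95 = -285)
q(g, K) = K (q(g, K) = K*1 = K)
T(u, F) = -2 + 2*u (T(u, F) = (u + u) - 2 = 2*u - 2 = -2 + 2*u)
(67 + V)*T(-10, 5) = (67 - 285)*(-2 + 2*(-10)) = -218*(-2 - 20) = -218*(-22) = 4796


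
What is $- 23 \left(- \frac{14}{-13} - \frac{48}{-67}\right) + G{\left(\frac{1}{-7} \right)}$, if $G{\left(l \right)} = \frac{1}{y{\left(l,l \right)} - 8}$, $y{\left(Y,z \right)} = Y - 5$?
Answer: $- \frac{3311289}{80132} \approx -41.323$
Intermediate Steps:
$y{\left(Y,z \right)} = -5 + Y$
$G{\left(l \right)} = \frac{1}{-13 + l}$ ($G{\left(l \right)} = \frac{1}{\left(-5 + l\right) - 8} = \frac{1}{-13 + l}$)
$- 23 \left(- \frac{14}{-13} - \frac{48}{-67}\right) + G{\left(\frac{1}{-7} \right)} = - 23 \left(- \frac{14}{-13} - \frac{48}{-67}\right) + \frac{1}{-13 + \frac{1}{-7}} = - 23 \left(\left(-14\right) \left(- \frac{1}{13}\right) - - \frac{48}{67}\right) + \frac{1}{-13 - \frac{1}{7}} = - 23 \left(\frac{14}{13} + \frac{48}{67}\right) + \frac{1}{- \frac{92}{7}} = \left(-23\right) \frac{1562}{871} - \frac{7}{92} = - \frac{35926}{871} - \frac{7}{92} = - \frac{3311289}{80132}$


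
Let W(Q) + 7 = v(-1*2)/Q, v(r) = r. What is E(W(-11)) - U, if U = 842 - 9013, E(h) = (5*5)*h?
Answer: 88006/11 ≈ 8000.5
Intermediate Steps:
W(Q) = -7 - 2/Q (W(Q) = -7 + (-1*2)/Q = -7 - 2/Q)
E(h) = 25*h
U = -8171
E(W(-11)) - U = 25*(-7 - 2/(-11)) - 1*(-8171) = 25*(-7 - 2*(-1/11)) + 8171 = 25*(-7 + 2/11) + 8171 = 25*(-75/11) + 8171 = -1875/11 + 8171 = 88006/11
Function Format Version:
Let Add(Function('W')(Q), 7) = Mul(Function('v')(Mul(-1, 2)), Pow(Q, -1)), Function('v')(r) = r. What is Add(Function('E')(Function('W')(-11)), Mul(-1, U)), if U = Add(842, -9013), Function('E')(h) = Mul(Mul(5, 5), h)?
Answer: Rational(88006, 11) ≈ 8000.5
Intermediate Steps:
Function('W')(Q) = Add(-7, Mul(-2, Pow(Q, -1))) (Function('W')(Q) = Add(-7, Mul(Mul(-1, 2), Pow(Q, -1))) = Add(-7, Mul(-2, Pow(Q, -1))))
Function('E')(h) = Mul(25, h)
U = -8171
Add(Function('E')(Function('W')(-11)), Mul(-1, U)) = Add(Mul(25, Add(-7, Mul(-2, Pow(-11, -1)))), Mul(-1, -8171)) = Add(Mul(25, Add(-7, Mul(-2, Rational(-1, 11)))), 8171) = Add(Mul(25, Add(-7, Rational(2, 11))), 8171) = Add(Mul(25, Rational(-75, 11)), 8171) = Add(Rational(-1875, 11), 8171) = Rational(88006, 11)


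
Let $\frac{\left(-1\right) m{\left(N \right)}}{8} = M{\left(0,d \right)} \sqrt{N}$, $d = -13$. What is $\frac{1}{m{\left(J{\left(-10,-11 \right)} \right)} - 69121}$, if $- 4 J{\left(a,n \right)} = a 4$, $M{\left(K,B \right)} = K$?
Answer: $- \frac{1}{69121} \approx -1.4467 \cdot 10^{-5}$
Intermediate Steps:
$J{\left(a,n \right)} = - a$ ($J{\left(a,n \right)} = - \frac{a 4}{4} = - \frac{4 a}{4} = - a$)
$m{\left(N \right)} = 0$ ($m{\left(N \right)} = - 8 \cdot 0 \sqrt{N} = \left(-8\right) 0 = 0$)
$\frac{1}{m{\left(J{\left(-10,-11 \right)} \right)} - 69121} = \frac{1}{0 - 69121} = \frac{1}{-69121} = - \frac{1}{69121}$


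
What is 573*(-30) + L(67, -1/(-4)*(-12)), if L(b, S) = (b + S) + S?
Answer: -17129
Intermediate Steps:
L(b, S) = b + 2*S (L(b, S) = (S + b) + S = b + 2*S)
573*(-30) + L(67, -1/(-4)*(-12)) = 573*(-30) + (67 + 2*(-1/(-4)*(-12))) = -17190 + (67 + 2*(-1*(-¼)*(-12))) = -17190 + (67 + 2*((¼)*(-12))) = -17190 + (67 + 2*(-3)) = -17190 + (67 - 6) = -17190 + 61 = -17129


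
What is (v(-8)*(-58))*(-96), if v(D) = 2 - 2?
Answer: 0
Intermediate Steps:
v(D) = 0
(v(-8)*(-58))*(-96) = (0*(-58))*(-96) = 0*(-96) = 0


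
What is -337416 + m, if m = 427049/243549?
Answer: -82176902335/243549 ≈ -3.3741e+5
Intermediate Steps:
m = 427049/243549 (m = 427049*(1/243549) = 427049/243549 ≈ 1.7534)
-337416 + m = -337416 + 427049/243549 = -82176902335/243549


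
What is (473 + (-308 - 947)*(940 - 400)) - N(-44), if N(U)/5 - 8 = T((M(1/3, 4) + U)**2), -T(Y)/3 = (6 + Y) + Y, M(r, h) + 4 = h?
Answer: -619097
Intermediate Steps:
M(r, h) = -4 + h
T(Y) = -18 - 6*Y (T(Y) = -3*((6 + Y) + Y) = -3*(6 + 2*Y) = -18 - 6*Y)
N(U) = -50 - 30*U**2 (N(U) = 40 + 5*(-18 - 6*((-4 + 4) + U)**2) = 40 + 5*(-18 - 6*(0 + U)**2) = 40 + 5*(-18 - 6*U**2) = 40 + (-90 - 30*U**2) = -50 - 30*U**2)
(473 + (-308 - 947)*(940 - 400)) - N(-44) = (473 + (-308 - 947)*(940 - 400)) - (-50 - 30*(-44)**2) = (473 - 1255*540) - (-50 - 30*1936) = (473 - 677700) - (-50 - 58080) = -677227 - 1*(-58130) = -677227 + 58130 = -619097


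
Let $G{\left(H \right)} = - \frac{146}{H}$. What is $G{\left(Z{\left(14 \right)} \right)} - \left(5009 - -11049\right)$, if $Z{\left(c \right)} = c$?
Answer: $- \frac{112479}{7} \approx -16068.0$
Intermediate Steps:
$G{\left(Z{\left(14 \right)} \right)} - \left(5009 - -11049\right) = - \frac{146}{14} - \left(5009 - -11049\right) = \left(-146\right) \frac{1}{14} - \left(5009 + 11049\right) = - \frac{73}{7} - 16058 = - \frac{112479}{7}$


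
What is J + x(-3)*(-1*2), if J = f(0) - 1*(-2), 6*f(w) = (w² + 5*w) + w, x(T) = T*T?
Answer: -16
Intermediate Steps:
x(T) = T²
f(w) = w + w²/6 (f(w) = ((w² + 5*w) + w)/6 = (w² + 6*w)/6 = w + w²/6)
J = 2 (J = (⅙)*0*(6 + 0) - 1*(-2) = (⅙)*0*6 + 2 = 0 + 2 = 2)
J + x(-3)*(-1*2) = 2 + (-3)²*(-1*2) = 2 + 9*(-2) = 2 - 18 = -16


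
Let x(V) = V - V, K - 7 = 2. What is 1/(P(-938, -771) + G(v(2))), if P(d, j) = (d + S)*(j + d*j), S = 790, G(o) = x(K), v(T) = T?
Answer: -1/106919196 ≈ -9.3529e-9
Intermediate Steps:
K = 9 (K = 7 + 2 = 9)
x(V) = 0
G(o) = 0
P(d, j) = (790 + d)*(j + d*j) (P(d, j) = (d + 790)*(j + d*j) = (790 + d)*(j + d*j))
1/(P(-938, -771) + G(v(2))) = 1/(-771*(790 + (-938)**2 + 791*(-938)) + 0) = 1/(-771*(790 + 879844 - 741958) + 0) = 1/(-771*138676 + 0) = 1/(-106919196 + 0) = 1/(-106919196) = -1/106919196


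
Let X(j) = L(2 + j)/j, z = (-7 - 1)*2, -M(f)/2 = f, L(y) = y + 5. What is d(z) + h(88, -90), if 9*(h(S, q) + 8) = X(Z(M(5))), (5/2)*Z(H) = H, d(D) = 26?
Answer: 215/12 ≈ 17.917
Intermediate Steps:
L(y) = 5 + y
M(f) = -2*f
z = -16 (z = -8*2 = -16)
Z(H) = 2*H/5
X(j) = (7 + j)/j (X(j) = (5 + (2 + j))/j = (7 + j)/j)
h(S, q) = -97/12 (h(S, q) = -8 + ((7 + 2*(-2*5)/5)/((2*(-2*5)/5)))/9 = -8 + ((7 + (2/5)*(-10))/(((2/5)*(-10))))/9 = -8 + ((7 - 4)/(-4))/9 = -8 + (-1/4*3)/9 = -8 + (1/9)*(-3/4) = -8 - 1/12 = -97/12)
d(z) + h(88, -90) = 26 - 97/12 = 215/12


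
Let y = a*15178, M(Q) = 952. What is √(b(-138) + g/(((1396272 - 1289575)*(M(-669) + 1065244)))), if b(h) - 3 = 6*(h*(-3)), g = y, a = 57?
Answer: √8046264598374969739709070/56879957306 ≈ 49.870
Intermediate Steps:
y = 865146 (y = 57*15178 = 865146)
g = 865146
b(h) = 3 - 18*h (b(h) = 3 + 6*(h*(-3)) = 3 + 6*(-3*h) = 3 - 18*h)
√(b(-138) + g/(((1396272 - 1289575)*(M(-669) + 1065244)))) = √((3 - 18*(-138)) + 865146/(((1396272 - 1289575)*(952 + 1065244)))) = √((3 + 2484) + 865146/((106697*1066196))) = √(2487 + 865146/113759914612) = √(2487 + 865146*(1/113759914612)) = √(2487 + 432573/56879957306) = √(141460454252595/56879957306) = √8046264598374969739709070/56879957306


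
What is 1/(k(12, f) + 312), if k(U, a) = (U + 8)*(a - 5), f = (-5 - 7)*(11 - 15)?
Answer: 1/1172 ≈ 0.00085324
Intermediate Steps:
f = 48 (f = -12*(-4) = 48)
k(U, a) = (-5 + a)*(8 + U) (k(U, a) = (8 + U)*(-5 + a) = (-5 + a)*(8 + U))
1/(k(12, f) + 312) = 1/((-40 - 5*12 + 8*48 + 12*48) + 312) = 1/((-40 - 60 + 384 + 576) + 312) = 1/(860 + 312) = 1/1172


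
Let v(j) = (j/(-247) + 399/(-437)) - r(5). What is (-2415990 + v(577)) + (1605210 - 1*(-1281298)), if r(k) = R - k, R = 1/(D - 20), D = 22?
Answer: 5346039729/11362 ≈ 4.7052e+5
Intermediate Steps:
R = ½ (R = 1/(22 - 20) = 1/2 = ½ ≈ 0.50000)
r(k) = ½ - k
v(j) = 165/46 - j/247 (v(j) = (j/(-247) + 399/(-437)) - (½ - 1*5) = (j*(-1/247) + 399*(-1/437)) - (½ - 5) = (-j/247 - 21/23) - 1*(-9/2) = (-21/23 - j/247) + 9/2 = 165/46 - j/247)
(-2415990 + v(577)) + (1605210 - 1*(-1281298)) = (-2415990 + (165/46 - 1/247*577)) + (1605210 - 1*(-1281298)) = (-2415990 + (165/46 - 577/247)) + (1605210 + 1281298) = (-2415990 + 14213/11362) + 2886508 = -27450464167/11362 + 2886508 = 5346039729/11362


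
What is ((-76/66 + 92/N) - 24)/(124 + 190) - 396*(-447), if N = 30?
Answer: 4585494038/25905 ≈ 1.7701e+5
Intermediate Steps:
((-76/66 + 92/N) - 24)/(124 + 190) - 396*(-447) = ((-76/66 + 92/30) - 24)/(124 + 190) - 396*(-447) = ((-76*1/66 + 92*(1/30)) - 24)/314 + 177012 = ((-38/33 + 46/15) - 24)*(1/314) + 177012 = (316/165 - 24)*(1/314) + 177012 = -3644/165*1/314 + 177012 = -1822/25905 + 177012 = 4585494038/25905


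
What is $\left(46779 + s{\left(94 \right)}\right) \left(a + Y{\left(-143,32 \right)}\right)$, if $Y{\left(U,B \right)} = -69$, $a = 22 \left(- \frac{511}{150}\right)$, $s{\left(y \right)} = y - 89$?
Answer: $- \frac{505080064}{75} \approx -6.7344 \cdot 10^{6}$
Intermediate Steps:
$s{\left(y \right)} = -89 + y$ ($s{\left(y \right)} = y - 89 = -89 + y$)
$a = - \frac{5621}{75}$ ($a = 22 \left(\left(-511\right) \frac{1}{150}\right) = 22 \left(- \frac{511}{150}\right) = - \frac{5621}{75} \approx -74.947$)
$\left(46779 + s{\left(94 \right)}\right) \left(a + Y{\left(-143,32 \right)}\right) = \left(46779 + \left(-89 + 94\right)\right) \left(- \frac{5621}{75} - 69\right) = \left(46779 + 5\right) \left(- \frac{10796}{75}\right) = 46784 \left(- \frac{10796}{75}\right) = - \frac{505080064}{75}$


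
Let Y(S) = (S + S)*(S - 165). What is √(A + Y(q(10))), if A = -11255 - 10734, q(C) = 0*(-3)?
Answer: I*√21989 ≈ 148.29*I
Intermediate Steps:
q(C) = 0
Y(S) = 2*S*(-165 + S) (Y(S) = (2*S)*(-165 + S) = 2*S*(-165 + S))
A = -21989
√(A + Y(q(10))) = √(-21989 + 2*0*(-165 + 0)) = √(-21989 + 2*0*(-165)) = √(-21989 + 0) = √(-21989) = I*√21989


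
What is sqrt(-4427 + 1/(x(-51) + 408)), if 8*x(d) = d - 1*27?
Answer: I*sqrt(1248240639)/531 ≈ 66.536*I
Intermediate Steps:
x(d) = -27/8 + d/8 (x(d) = (d - 1*27)/8 = (d - 27)/8 = (-27 + d)/8 = -27/8 + d/8)
sqrt(-4427 + 1/(x(-51) + 408)) = sqrt(-4427 + 1/((-27/8 + (1/8)*(-51)) + 408)) = sqrt(-4427 + 1/((-27/8 - 51/8) + 408)) = sqrt(-4427 + 1/(-39/4 + 408)) = sqrt(-4427 + 1/(1593/4)) = sqrt(-4427 + 4/1593) = sqrt(-7052207/1593) = I*sqrt(1248240639)/531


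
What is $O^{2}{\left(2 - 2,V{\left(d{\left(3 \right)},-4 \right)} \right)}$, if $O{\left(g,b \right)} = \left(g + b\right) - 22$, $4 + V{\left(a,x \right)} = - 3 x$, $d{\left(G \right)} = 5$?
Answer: $196$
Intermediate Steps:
$V{\left(a,x \right)} = -4 - 3 x$
$O{\left(g,b \right)} = -22 + b + g$ ($O{\left(g,b \right)} = \left(b + g\right) - 22 = -22 + b + g$)
$O^{2}{\left(2 - 2,V{\left(d{\left(3 \right)},-4 \right)} \right)} = \left(-22 - -8 + \left(2 - 2\right)\right)^{2} = \left(-22 + \left(-4 + 12\right) + 0\right)^{2} = \left(-22 + 8 + 0\right)^{2} = \left(-14\right)^{2} = 196$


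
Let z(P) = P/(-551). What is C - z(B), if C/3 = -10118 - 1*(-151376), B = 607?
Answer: 233500081/551 ≈ 4.2378e+5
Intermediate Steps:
C = 423774 (C = 3*(-10118 - 1*(-151376)) = 3*(-10118 + 151376) = 3*141258 = 423774)
z(P) = -P/551 (z(P) = P*(-1/551) = -P/551)
C - z(B) = 423774 - (-1)*607/551 = 423774 - 1*(-607/551) = 423774 + 607/551 = 233500081/551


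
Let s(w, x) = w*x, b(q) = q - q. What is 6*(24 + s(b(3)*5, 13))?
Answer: 144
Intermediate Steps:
b(q) = 0
6*(24 + s(b(3)*5, 13)) = 6*(24 + (0*5)*13) = 6*(24 + 0*13) = 6*(24 + 0) = 6*24 = 144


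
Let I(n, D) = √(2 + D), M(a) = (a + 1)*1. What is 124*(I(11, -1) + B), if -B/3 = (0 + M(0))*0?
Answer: 124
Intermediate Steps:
M(a) = 1 + a (M(a) = (1 + a)*1 = 1 + a)
B = 0 (B = -3*(0 + (1 + 0))*0 = -3*(0 + 1)*0 = -3*0 = 0)
124*(I(11, -1) + B) = 124*(√(2 - 1) + 0) = 124*(√1 + 0) = 124*(1 + 0) = 124*1 = 124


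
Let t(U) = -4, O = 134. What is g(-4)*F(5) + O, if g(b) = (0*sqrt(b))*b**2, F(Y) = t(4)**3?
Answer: 134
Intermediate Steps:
F(Y) = -64 (F(Y) = (-4)**3 = -64)
g(b) = 0 (g(b) = 0*b**2 = 0)
g(-4)*F(5) + O = 0*(-64) + 134 = 0 + 134 = 134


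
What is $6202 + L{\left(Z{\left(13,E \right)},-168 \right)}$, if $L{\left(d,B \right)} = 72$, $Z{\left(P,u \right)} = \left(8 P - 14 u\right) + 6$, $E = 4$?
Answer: $6274$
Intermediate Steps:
$Z{\left(P,u \right)} = 6 - 14 u + 8 P$ ($Z{\left(P,u \right)} = \left(- 14 u + 8 P\right) + 6 = 6 - 14 u + 8 P$)
$6202 + L{\left(Z{\left(13,E \right)},-168 \right)} = 6202 + 72 = 6274$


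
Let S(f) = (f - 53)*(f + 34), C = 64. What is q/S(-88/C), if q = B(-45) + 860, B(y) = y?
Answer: -10432/22707 ≈ -0.45942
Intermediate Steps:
S(f) = (-53 + f)*(34 + f)
q = 815 (q = -45 + 860 = 815)
q/S(-88/C) = 815/(-1802 + (-88/64)² - (-1672)/64) = 815/(-1802 + (-88*1/64)² - (-1672)/64) = 815/(-1802 + (-11/8)² - 19*(-11/8)) = 815/(-1802 + 121/64 + 209/8) = 815/(-113535/64) = 815*(-64/113535) = -10432/22707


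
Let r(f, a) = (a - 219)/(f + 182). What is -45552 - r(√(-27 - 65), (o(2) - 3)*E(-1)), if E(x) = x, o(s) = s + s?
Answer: 2*(-22776*√23 + 2072561*I)/(√23 - 91*I) ≈ -45551.0 - 0.063528*I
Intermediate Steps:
o(s) = 2*s
r(f, a) = (-219 + a)/(182 + f)
-45552 - r(√(-27 - 65), (o(2) - 3)*E(-1)) = -45552 - (-219 + (2*2 - 3)*(-1))/(182 + √(-27 - 65)) = -45552 - (-219 + (4 - 3)*(-1))/(182 + √(-92)) = -45552 - (-219 + 1*(-1))/(182 + 2*I*√23) = -45552 - (-219 - 1)/(182 + 2*I*√23) = -45552 - (-220)/(182 + 2*I*√23) = -45552 + 220/(182 + 2*I*√23)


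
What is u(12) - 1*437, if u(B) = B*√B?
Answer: -437 + 24*√3 ≈ -395.43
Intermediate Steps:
u(B) = B^(3/2)
u(12) - 1*437 = 12^(3/2) - 1*437 = 24*√3 - 437 = -437 + 24*√3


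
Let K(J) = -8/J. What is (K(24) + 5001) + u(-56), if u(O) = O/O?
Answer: 15005/3 ≈ 5001.7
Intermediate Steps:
u(O) = 1
(K(24) + 5001) + u(-56) = (-8/24 + 5001) + 1 = (-8*1/24 + 5001) + 1 = (-⅓ + 5001) + 1 = 15002/3 + 1 = 15005/3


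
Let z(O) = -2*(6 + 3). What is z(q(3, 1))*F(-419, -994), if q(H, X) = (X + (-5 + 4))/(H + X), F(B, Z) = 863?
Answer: -15534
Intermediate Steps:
q(H, X) = (-1 + X)/(H + X) (q(H, X) = (X - 1)/(H + X) = (-1 + X)/(H + X))
z(O) = -18 (z(O) = -2*9 = -18)
z(q(3, 1))*F(-419, -994) = -18*863 = -15534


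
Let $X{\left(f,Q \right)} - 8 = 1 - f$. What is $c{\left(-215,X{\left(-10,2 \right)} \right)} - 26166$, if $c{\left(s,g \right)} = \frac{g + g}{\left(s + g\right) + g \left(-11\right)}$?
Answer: $- \frac{10597268}{405} \approx -26166.0$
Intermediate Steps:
$X{\left(f,Q \right)} = 9 - f$ ($X{\left(f,Q \right)} = 8 - \left(-1 + f\right) = 9 - f$)
$c{\left(s,g \right)} = \frac{2 g}{s - 10 g}$ ($c{\left(s,g \right)} = \frac{2 g}{\left(g + s\right) - 11 g} = \frac{2 g}{s - 10 g}$)
$c{\left(-215,X{\left(-10,2 \right)} \right)} - 26166 = \frac{2 \left(9 - -10\right)}{-215 - 10 \left(9 - -10\right)} - 26166 = \frac{2 \left(9 + 10\right)}{-215 - 10 \left(9 + 10\right)} - 26166 = 2 \cdot 19 \frac{1}{-215 - 190} - 26166 = 2 \cdot 19 \frac{1}{-405} - 26166 = 2 \cdot 19 \left(- \frac{1}{405}\right) - 26166 = - \frac{38}{405} - 26166 = - \frac{10597268}{405}$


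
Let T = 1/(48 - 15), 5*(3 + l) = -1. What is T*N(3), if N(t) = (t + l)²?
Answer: 1/825 ≈ 0.0012121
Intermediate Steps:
l = -16/5 (l = -3 + (⅕)*(-1) = -3 - ⅕ = -16/5 ≈ -3.2000)
T = 1/33 ≈ 0.030303
N(t) = (-16/5 + t)² (N(t) = (t - 16/5)² = (-16/5 + t)²)
T*N(3) = ((-16 + 5*3)²/25)/33 = ((-16 + 15)²/25)/33 = ((1/25)*(-1)²)/33 = ((1/25)*1)/33 = (1/33)*(1/25) = 1/825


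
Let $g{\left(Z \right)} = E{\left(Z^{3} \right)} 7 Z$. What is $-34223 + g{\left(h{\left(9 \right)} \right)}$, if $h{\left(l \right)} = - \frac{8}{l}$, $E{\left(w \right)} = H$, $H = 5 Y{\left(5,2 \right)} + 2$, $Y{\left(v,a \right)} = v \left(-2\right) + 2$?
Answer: $- \frac{305879}{9} \approx -33987.0$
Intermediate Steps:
$Y{\left(v,a \right)} = 2 - 2 v$ ($Y{\left(v,a \right)} = - 2 v + 2 = 2 - 2 v$)
$H = -38$ ($H = 5 \left(2 - 10\right) + 2 = 5 \left(-8\right) + 2 = -40 + 2 = -38$)
$E{\left(w \right)} = -38$
$g{\left(Z \right)} = - 266 Z$ ($g{\left(Z \right)} = \left(-38\right) 7 Z = - 266 Z$)
$-34223 + g{\left(h{\left(9 \right)} \right)} = -34223 - 266 \left(- \frac{8}{9}\right) = -34223 - 266 \left(\left(-8\right) \frac{1}{9}\right) = -34223 - - \frac{2128}{9} = -34223 + \frac{2128}{9} = - \frac{305879}{9}$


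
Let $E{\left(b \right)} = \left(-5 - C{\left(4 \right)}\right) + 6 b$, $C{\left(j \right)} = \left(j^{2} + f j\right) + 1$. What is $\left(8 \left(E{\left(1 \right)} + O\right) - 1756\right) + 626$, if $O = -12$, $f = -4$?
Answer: $-1226$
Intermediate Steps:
$C{\left(j \right)} = 1 + j^{2} - 4 j$ ($C{\left(j \right)} = \left(j^{2} - 4 j\right) + 1 = 1 + j^{2} - 4 j$)
$E{\left(b \right)} = -6 + 6 b$ ($E{\left(b \right)} = \left(-5 - \left(1 + 4^{2} - 16\right)\right) + 6 b = \left(-5 - \left(1 + 16 - 16\right)\right) + 6 b = \left(-5 - 1\right) + 6 b = -6 + 6 b$)
$\left(8 \left(E{\left(1 \right)} + O\right) - 1756\right) + 626 = \left(8 \left(\left(-6 + 6 \cdot 1\right) - 12\right) - 1756\right) + 626 = \left(8 \left(\left(-6 + 6\right) - 12\right) - 1756\right) + 626 = \left(8 \left(0 - 12\right) - 1756\right) + 626 = \left(8 \left(-12\right) - 1756\right) + 626 = \left(-96 - 1756\right) + 626 = -1852 + 626 = -1226$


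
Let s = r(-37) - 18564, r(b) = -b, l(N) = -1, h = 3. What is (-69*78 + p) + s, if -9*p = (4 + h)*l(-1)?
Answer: -215174/9 ≈ -23908.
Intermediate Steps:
p = 7/9 (p = -(4 + 3)*(-1)/9 = -7*(-1)/9 = -1/9*(-7) = 7/9 ≈ 0.77778)
s = -18527 (s = -1*(-37) - 18564 = 37 - 18564 = -18527)
(-69*78 + p) + s = (-69*78 + 7/9) - 18527 = (-5382 + 7/9) - 18527 = -48431/9 - 18527 = -215174/9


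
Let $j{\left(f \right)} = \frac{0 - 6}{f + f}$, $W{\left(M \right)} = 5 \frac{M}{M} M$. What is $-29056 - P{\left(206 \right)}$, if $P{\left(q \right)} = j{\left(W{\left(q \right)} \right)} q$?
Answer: $- \frac{145277}{5} \approx -29055.0$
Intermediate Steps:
$W{\left(M \right)} = 5 M$ ($W{\left(M \right)} = 5 \cdot 1 M = 5 M$)
$j{\left(f \right)} = - \frac{3}{f}$ ($j{\left(f \right)} = - \frac{6}{2 f} = - 6 \frac{1}{2 f} = - \frac{3}{f}$)
$P{\left(q \right)} = - \frac{3}{5}$ ($P{\left(q \right)} = - \frac{3}{5 q} q = - \frac{3}{5}$)
$-29056 - P{\left(206 \right)} = -29056 - - \frac{3}{5} = -29056 + \frac{3}{5} = - \frac{145277}{5}$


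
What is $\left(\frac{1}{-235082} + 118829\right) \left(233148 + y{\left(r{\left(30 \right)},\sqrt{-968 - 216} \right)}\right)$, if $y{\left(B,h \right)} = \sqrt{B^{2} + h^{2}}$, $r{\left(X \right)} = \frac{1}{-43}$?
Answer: $\frac{3256443278184798}{117541} + \frac{27934558977 i \sqrt{2189215}}{10108526} \approx 2.7705 \cdot 10^{10} + 4.0888 \cdot 10^{6} i$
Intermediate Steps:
$r{\left(X \right)} = - \frac{1}{43}$
$\left(\frac{1}{-235082} + 118829\right) \left(233148 + y{\left(r{\left(30 \right)},\sqrt{-968 - 216} \right)}\right) = \left(\frac{1}{-235082} + 118829\right) \left(233148 + \sqrt{\left(- \frac{1}{43}\right)^{2} + \left(\sqrt{-968 - 216}\right)^{2}}\right) = \left(- \frac{1}{235082} + 118829\right) \left(233148 + \sqrt{\frac{1}{1849} + \left(\sqrt{-1184}\right)^{2}}\right) = \frac{27934558977 \left(233148 + \sqrt{\frac{1}{1849} + \left(4 i \sqrt{74}\right)^{2}}\right)}{235082} = \frac{27934558977 \left(233148 + \sqrt{\frac{1}{1849} - 1184}\right)}{235082} = \frac{27934558977 \left(233148 + \sqrt{- \frac{2189215}{1849}}\right)}{235082} = \frac{27934558977 \left(233148 + \frac{i \sqrt{2189215}}{43}\right)}{235082} = \frac{3256443278184798}{117541} + \frac{27934558977 i \sqrt{2189215}}{10108526}$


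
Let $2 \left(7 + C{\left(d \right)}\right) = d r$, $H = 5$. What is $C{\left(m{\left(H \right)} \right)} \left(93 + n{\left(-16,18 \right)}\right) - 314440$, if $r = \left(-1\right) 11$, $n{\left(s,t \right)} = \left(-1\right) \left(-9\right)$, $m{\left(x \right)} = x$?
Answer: $-317959$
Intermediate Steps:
$n{\left(s,t \right)} = 9$
$r = -11$
$C{\left(d \right)} = -7 - \frac{11 d}{2}$ ($C{\left(d \right)} = -7 + \frac{d \left(-11\right)}{2} = -7 + \frac{\left(-11\right) d}{2} = -7 - \frac{11 d}{2}$)
$C{\left(m{\left(H \right)} \right)} \left(93 + n{\left(-16,18 \right)}\right) - 314440 = \left(-7 - \frac{55}{2}\right) \left(93 + 9\right) - 314440 = \left(-7 - \frac{55}{2}\right) 102 - 314440 = \left(- \frac{69}{2}\right) 102 - 314440 = -3519 - 314440 = -317959$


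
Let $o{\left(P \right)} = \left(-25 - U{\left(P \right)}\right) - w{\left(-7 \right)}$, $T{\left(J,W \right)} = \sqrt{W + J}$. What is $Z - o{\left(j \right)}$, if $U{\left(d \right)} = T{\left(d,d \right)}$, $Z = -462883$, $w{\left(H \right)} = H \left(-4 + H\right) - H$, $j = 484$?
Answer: $-462774 + 22 \sqrt{2} \approx -4.6274 \cdot 10^{5}$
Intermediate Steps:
$w{\left(H \right)} = - H + H \left(-4 + H\right)$
$T{\left(J,W \right)} = \sqrt{J + W}$
$U{\left(d \right)} = \sqrt{2} \sqrt{d}$ ($U{\left(d \right)} = \sqrt{d + d} = \sqrt{2 d} = \sqrt{2} \sqrt{d}$)
$o{\left(P \right)} = -109 - \sqrt{2} \sqrt{P}$ ($o{\left(P \right)} = \left(-25 - \sqrt{2} \sqrt{P}\right) - - 7 \left(-5 - 7\right) = \left(-25 - \sqrt{2} \sqrt{P}\right) - \left(-7\right) \left(-12\right) = \left(-25 - \sqrt{2} \sqrt{P}\right) - 84 = -109 - \sqrt{2} \sqrt{P}$)
$Z - o{\left(j \right)} = -462883 - \left(-109 - \sqrt{2} \sqrt{484}\right) = -462883 - \left(-109 - \sqrt{2} \cdot 22\right) = -462883 - \left(-109 - 22 \sqrt{2}\right) = -462883 + \left(109 + 22 \sqrt{2}\right) = -462774 + 22 \sqrt{2}$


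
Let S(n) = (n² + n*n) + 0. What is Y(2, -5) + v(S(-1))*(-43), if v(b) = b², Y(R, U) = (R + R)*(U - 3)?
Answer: -204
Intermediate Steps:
S(n) = 2*n² (S(n) = (n² + n²) + 0 = 2*n² + 0 = 2*n²)
Y(R, U) = 2*R*(-3 + U) (Y(R, U) = (2*R)*(-3 + U) = 2*R*(-3 + U))
Y(2, -5) + v(S(-1))*(-43) = 2*2*(-3 - 5) + (2*(-1)²)²*(-43) = 2*2*(-8) + (2*1)²*(-43) = -32 + 2²*(-43) = -32 + 4*(-43) = -32 - 172 = -204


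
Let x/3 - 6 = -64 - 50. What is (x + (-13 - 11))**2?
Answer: 121104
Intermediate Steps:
x = -324 (x = 18 + 3*(-64 - 50) = 18 + 3*(-114) = 18 - 342 = -324)
(x + (-13 - 11))**2 = (-324 + (-13 - 11))**2 = (-324 - 24)**2 = (-348)**2 = 121104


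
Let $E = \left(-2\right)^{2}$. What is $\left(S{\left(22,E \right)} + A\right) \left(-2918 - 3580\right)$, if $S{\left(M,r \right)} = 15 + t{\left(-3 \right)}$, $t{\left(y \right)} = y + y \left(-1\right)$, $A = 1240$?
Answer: $-8154990$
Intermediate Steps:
$E = 4$
$t{\left(y \right)} = 0$ ($t{\left(y \right)} = y - y = 0$)
$S{\left(M,r \right)} = 15$ ($S{\left(M,r \right)} = 15 + 0 = 15$)
$\left(S{\left(22,E \right)} + A\right) \left(-2918 - 3580\right) = \left(15 + 1240\right) \left(-2918 - 3580\right) = 1255 \left(-6498\right) = -8154990$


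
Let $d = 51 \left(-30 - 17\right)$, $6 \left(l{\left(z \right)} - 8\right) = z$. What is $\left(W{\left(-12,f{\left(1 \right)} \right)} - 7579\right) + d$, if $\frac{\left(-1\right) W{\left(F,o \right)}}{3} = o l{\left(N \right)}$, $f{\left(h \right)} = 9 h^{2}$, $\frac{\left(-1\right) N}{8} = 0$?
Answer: $-10192$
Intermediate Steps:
$N = 0$ ($N = \left(-8\right) 0 = 0$)
$l{\left(z \right)} = 8 + \frac{z}{6}$
$W{\left(F,o \right)} = - 24 o$ ($W{\left(F,o \right)} = - 3 o \left(8 + \frac{1}{6} \cdot 0\right) = - 3 o \left(8 + 0\right) = - 3 o 8 = - 3 \cdot 8 o = - 24 o$)
$d = -2397$ ($d = 51 \left(-47\right) = -2397$)
$\left(W{\left(-12,f{\left(1 \right)} \right)} - 7579\right) + d = \left(- 24 \cdot 9 \cdot 1^{2} - 7579\right) - 2397 = \left(- 24 \cdot 9 \cdot 1 - 7579\right) - 2397 = \left(\left(-24\right) 9 - 7579\right) - 2397 = \left(-216 - 7579\right) - 2397 = -7795 - 2397 = -10192$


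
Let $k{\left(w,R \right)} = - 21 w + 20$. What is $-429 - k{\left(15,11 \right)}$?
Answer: $-134$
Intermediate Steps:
$k{\left(w,R \right)} = 20 - 21 w$
$-429 - k{\left(15,11 \right)} = -429 - \left(20 - 315\right) = -429 - -295 = -429 + 295 = -134$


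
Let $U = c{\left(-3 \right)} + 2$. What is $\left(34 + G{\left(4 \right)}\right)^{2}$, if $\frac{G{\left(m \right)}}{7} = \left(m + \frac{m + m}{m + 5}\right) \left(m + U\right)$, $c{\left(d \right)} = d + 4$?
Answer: $\frac{6061444}{81} \approx 74833.0$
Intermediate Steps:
$c{\left(d \right)} = 4 + d$
$U = 3$ ($U = \left(4 - 3\right) + 2 = 1 + 2 = 3$)
$G{\left(m \right)} = 7 \left(3 + m\right) \left(m + \frac{2 m}{5 + m}\right)$ ($G{\left(m \right)} = 7 \left(m + \frac{m + m}{m + 5}\right) \left(m + 3\right) = 7 \left(m + \frac{2 m}{5 + m}\right) \left(3 + m\right) = 7 \left(3 + m\right) \left(m + \frac{2 m}{5 + m}\right)$)
$\left(34 + G{\left(4 \right)}\right)^{2} = \left(34 + 7 \cdot 4 \frac{1}{5 + 4} \left(21 + 4^{2} + 10 \cdot 4\right)\right)^{2} = \left(34 + 7 \cdot 4 \cdot \frac{1}{9} \left(21 + 16 + 40\right)\right)^{2} = \left(34 + 7 \cdot 4 \cdot \frac{1}{9} \cdot 77\right)^{2} = \left(34 + \frac{2156}{9}\right)^{2} = \left(\frac{2462}{9}\right)^{2} = \frac{6061444}{81}$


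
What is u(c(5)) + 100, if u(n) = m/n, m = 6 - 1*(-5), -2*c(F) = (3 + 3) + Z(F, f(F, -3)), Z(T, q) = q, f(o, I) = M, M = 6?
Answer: 589/6 ≈ 98.167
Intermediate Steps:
f(o, I) = 6
c(F) = -6 (c(F) = -((3 + 3) + 6)/2 = -(6 + 6)/2 = -½*12 = -6)
m = 11 (m = 6 + 5 = 11)
u(n) = 11/n
u(c(5)) + 100 = 11/(-6) + 100 = 11*(-⅙) + 100 = -11/6 + 100 = 589/6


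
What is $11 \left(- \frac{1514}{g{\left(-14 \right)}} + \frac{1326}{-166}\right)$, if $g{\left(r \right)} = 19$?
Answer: $- \frac{1520849}{1577} \approx -964.39$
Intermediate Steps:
$11 \left(- \frac{1514}{g{\left(-14 \right)}} + \frac{1326}{-166}\right) = 11 \left(- \frac{1514}{19} + \frac{1326}{-166}\right) = 11 \left(\left(-1514\right) \frac{1}{19} + 1326 \left(- \frac{1}{166}\right)\right) = 11 \left(- \frac{1514}{19} - \frac{663}{83}\right) = 11 \left(- \frac{138259}{1577}\right) = - \frac{1520849}{1577}$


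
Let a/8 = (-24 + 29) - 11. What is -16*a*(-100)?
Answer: -76800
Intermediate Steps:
a = -48 (a = 8*((-24 + 29) - 11) = 8*(5 - 11) = 8*(-6) = -48)
-16*a*(-100) = -16*(-48)*(-100) = 768*(-100) = -76800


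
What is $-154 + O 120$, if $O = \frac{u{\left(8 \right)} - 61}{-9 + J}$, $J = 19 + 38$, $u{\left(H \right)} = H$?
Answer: $- \frac{573}{2} \approx -286.5$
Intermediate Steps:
$J = 57$
$O = - \frac{53}{48}$ ($O = \frac{8 - 61}{-9 + 57} = - \frac{53}{48} \approx -1.1042$)
$-154 + O 120 = -154 - \frac{265}{2} = - \frac{573}{2}$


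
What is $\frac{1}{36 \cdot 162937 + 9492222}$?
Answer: $\frac{1}{15357954} \approx 6.5113 \cdot 10^{-8}$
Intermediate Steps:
$\frac{1}{36 \cdot 162937 + 9492222} = \frac{1}{5865732 + 9492222} = \frac{1}{15357954}$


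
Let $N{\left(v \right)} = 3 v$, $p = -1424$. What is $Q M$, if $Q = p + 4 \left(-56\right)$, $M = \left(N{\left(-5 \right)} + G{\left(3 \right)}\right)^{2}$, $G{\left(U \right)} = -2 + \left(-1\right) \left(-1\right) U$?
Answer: $-323008$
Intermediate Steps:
$G{\left(U \right)} = -2 + U$ ($G{\left(U \right)} = -2 + 1 U = -2 + U$)
$M = 196$ ($M = \left(3 \left(-5\right) + \left(-2 + 3\right)\right)^{2} = \left(-15 + 1\right)^{2} = \left(-14\right)^{2} = 196$)
$Q = -1648$ ($Q = -1424 + 4 \left(-56\right) = -1424 - 224 = -1648$)
$Q M = \left(-1648\right) 196 = -323008$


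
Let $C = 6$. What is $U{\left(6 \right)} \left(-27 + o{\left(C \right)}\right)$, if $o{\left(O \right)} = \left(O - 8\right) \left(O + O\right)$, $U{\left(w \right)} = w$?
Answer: $-306$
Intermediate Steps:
$o{\left(O \right)} = 2 O \left(-8 + O\right)$ ($o{\left(O \right)} = \left(-8 + O\right) 2 O = 2 O \left(-8 + O\right)$)
$U{\left(6 \right)} \left(-27 + o{\left(C \right)}\right) = 6 \left(-27 + 2 \cdot 6 \left(-8 + 6\right)\right) = 6 \left(-27 + 2 \cdot 6 \left(-2\right)\right) = 6 \left(-27 - 24\right) = 6 \left(-51\right) = -306$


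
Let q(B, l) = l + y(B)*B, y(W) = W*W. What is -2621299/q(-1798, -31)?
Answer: 2621299/5812581623 ≈ 0.00045097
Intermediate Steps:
y(W) = W**2
q(B, l) = l + B**3 (q(B, l) = l + B**2*B = l + B**3)
-2621299/q(-1798, -31) = -2621299/(-31 + (-1798)**3) = -2621299/(-31 - 5812581592) = -2621299/(-5812581623) = -2621299*(-1/5812581623) = 2621299/5812581623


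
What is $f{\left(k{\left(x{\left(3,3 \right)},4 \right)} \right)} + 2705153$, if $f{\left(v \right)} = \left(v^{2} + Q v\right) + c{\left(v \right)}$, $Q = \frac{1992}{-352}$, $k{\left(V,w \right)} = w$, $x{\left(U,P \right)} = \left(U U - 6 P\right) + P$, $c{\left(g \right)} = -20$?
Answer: $\frac{29756390}{11} \approx 2.7051 \cdot 10^{6}$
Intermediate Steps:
$x{\left(U,P \right)} = U^{2} - 5 P$ ($x{\left(U,P \right)} = \left(U^{2} - 6 P\right) + P = U^{2} - 5 P$)
$Q = - \frac{249}{44}$ ($Q = 1992 \left(- \frac{1}{352}\right) = - \frac{249}{44} \approx -5.6591$)
$f{\left(v \right)} = -20 + v^{2} - \frac{249 v}{44}$ ($f{\left(v \right)} = \left(v^{2} - \frac{249 v}{44}\right) - 20 = -20 + v^{2} - \frac{249 v}{44}$)
$f{\left(k{\left(x{\left(3,3 \right)},4 \right)} \right)} + 2705153 = \left(-20 + 4^{2} - \frac{249}{11}\right) + 2705153 = \left(-20 + 16 - \frac{249}{11}\right) + 2705153 = - \frac{293}{11} + 2705153 = \frac{29756390}{11}$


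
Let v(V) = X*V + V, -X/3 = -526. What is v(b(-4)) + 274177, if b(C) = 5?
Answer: 282072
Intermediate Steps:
X = 1578 (X = -3*(-526) = 1578)
v(V) = 1579*V (v(V) = 1578*V + V = 1579*V)
v(b(-4)) + 274177 = 1579*5 + 274177 = 7895 + 274177 = 282072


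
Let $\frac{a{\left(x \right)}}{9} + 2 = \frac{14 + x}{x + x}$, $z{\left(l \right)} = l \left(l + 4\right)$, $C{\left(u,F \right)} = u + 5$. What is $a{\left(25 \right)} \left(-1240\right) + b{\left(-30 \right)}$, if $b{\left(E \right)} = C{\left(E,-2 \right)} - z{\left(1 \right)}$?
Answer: $\frac{67926}{5} \approx 13585.0$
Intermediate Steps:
$C{\left(u,F \right)} = 5 + u$
$z{\left(l \right)} = l \left(4 + l\right)$
$a{\left(x \right)} = -18 + \frac{9 \left(14 + x\right)}{2 x}$ ($a{\left(x \right)} = -18 + 9 \frac{14 + x}{x + x} = -18 + 9 \frac{14 + x}{2 x} = -18 + \frac{9 \left(14 + x\right)}{2 x}$)
$b{\left(E \right)} = E$ ($b{\left(E \right)} = \left(5 + E\right) - 1 \left(4 + 1\right) = \left(5 + E\right) - 1 \cdot 5 = \left(5 + E\right) - 5 = E$)
$a{\left(25 \right)} \left(-1240\right) + b{\left(-30 \right)} = \left(- \frac{27}{2} + \frac{63}{25}\right) \left(-1240\right) - 30 = \left(- \frac{549}{50}\right) \left(-1240\right) - 30 = \frac{68076}{5} - 30 = \frac{67926}{5}$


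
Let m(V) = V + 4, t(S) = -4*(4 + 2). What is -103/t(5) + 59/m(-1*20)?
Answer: 29/48 ≈ 0.60417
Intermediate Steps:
t(S) = -24 (t(S) = -4*6 = -24)
m(V) = 4 + V
-103/t(5) + 59/m(-1*20) = -103/(-24) + 59/(4 - 1*20) = -103*(-1/24) + 59/(4 - 20) = 103/24 + 59/(-16) = 103/24 + 59*(-1/16) = 103/24 - 59/16 = 29/48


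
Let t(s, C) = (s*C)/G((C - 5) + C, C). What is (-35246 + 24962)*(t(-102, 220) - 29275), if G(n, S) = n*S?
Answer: 43654644156/145 ≈ 3.0107e+8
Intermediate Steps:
G(n, S) = S*n
t(s, C) = s/(-5 + 2*C) (t(s, C) = (s*C)/((C*((C - 5) + C))) = (C*s)/((C*((-5 + C) + C))) = (C*s)/((C*(-5 + 2*C))) = (C*s)*(1/(C*(-5 + 2*C))) = s/(-5 + 2*C))
(-35246 + 24962)*(t(-102, 220) - 29275) = (-35246 + 24962)*(-102/(-5 + 2*220) - 29275) = -10284*(-102/(-5 + 440) - 29275) = -10284*(-102/435 - 29275) = -10284*(-102*1/435 - 29275) = -10284*(-34/145 - 29275) = -10284*(-4244909/145) = 43654644156/145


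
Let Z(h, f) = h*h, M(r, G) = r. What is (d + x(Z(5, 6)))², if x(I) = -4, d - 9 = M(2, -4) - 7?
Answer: 0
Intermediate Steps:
Z(h, f) = h²
d = 4 (d = 9 + (2 - 7) = 9 - 5 = 4)
(d + x(Z(5, 6)))² = (4 - 4)² = 0² = 0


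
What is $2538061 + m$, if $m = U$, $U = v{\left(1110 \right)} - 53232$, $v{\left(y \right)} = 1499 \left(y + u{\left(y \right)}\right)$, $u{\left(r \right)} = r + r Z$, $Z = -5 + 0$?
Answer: $-2506841$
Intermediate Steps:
$Z = -5$
$u{\left(r \right)} = - 4 r$ ($u{\left(r \right)} = r + r \left(-5\right) = r - 5 r = - 4 r$)
$v{\left(y \right)} = - 4497 y$ ($v{\left(y \right)} = 1499 \left(y - 4 y\right) = 1499 \left(- 3 y\right) = - 4497 y$)
$U = -5044902$ ($U = \left(-4497\right) 1110 - 53232 = -4991670 - 53232 = -5044902$)
$m = -5044902$
$2538061 + m = 2538061 - 5044902 = -2506841$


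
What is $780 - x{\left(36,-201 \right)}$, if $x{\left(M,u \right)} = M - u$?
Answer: $543$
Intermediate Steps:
$780 - x{\left(36,-201 \right)} = 780 - \left(36 - -201\right) = 780 - \left(36 + 201\right) = 780 - 237 = 543$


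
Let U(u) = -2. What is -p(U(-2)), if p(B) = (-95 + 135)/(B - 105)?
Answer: 40/107 ≈ 0.37383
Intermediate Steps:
p(B) = 40/(-105 + B)
-p(U(-2)) = -40/(-105 - 2) = -40/(-107) = -40*(-1)/107 = -1*(-40/107) = 40/107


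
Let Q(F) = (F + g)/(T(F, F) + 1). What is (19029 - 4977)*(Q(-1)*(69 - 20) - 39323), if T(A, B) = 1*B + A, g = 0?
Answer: -551878248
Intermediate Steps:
T(A, B) = A + B (T(A, B) = B + A = A + B)
Q(F) = F/(1 + 2*F) (Q(F) = (F + 0)/((F + F) + 1) = F/(2*F + 1) = F/(1 + 2*F))
(19029 - 4977)*(Q(-1)*(69 - 20) - 39323) = (19029 - 4977)*((-1/(1 + 2*(-1)))*(69 - 20) - 39323) = 14052*(-1/(1 - 2)*49 - 39323) = 14052*(-1/(-1)*49 - 39323) = 14052*(-1*(-1)*49 - 39323) = 14052*(1*49 - 39323) = 14052*(49 - 39323) = 14052*(-39274) = -551878248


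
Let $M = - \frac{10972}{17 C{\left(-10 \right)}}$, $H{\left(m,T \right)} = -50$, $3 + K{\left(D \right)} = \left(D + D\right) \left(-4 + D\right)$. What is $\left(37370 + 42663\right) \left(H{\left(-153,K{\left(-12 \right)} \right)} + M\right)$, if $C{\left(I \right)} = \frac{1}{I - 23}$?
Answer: $\frac{28910000458}{17} \approx 1.7006 \cdot 10^{9}$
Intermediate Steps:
$K{\left(D \right)} = -3 + 2 D \left(-4 + D\right)$ ($K{\left(D \right)} = -3 + \left(D + D\right) \left(-4 + D\right) = -3 + 2 D \left(-4 + D\right)$)
$C{\left(I \right)} = \frac{1}{-23 + I}$
$M = \frac{362076}{17}$ ($M = - \frac{10972}{17 \frac{1}{-23 - 10}} = - \frac{10972}{17 \frac{1}{-33}} = - \frac{10972}{17 \left(- \frac{1}{33}\right)} = - \frac{10972}{- \frac{17}{33}} = \left(-10972\right) \left(- \frac{33}{17}\right) = \frac{362076}{17} \approx 21299.0$)
$\left(37370 + 42663\right) \left(H{\left(-153,K{\left(-12 \right)} \right)} + M\right) = \left(37370 + 42663\right) \left(-50 + \frac{362076}{17}\right) = 80033 \cdot \frac{361226}{17} = \frac{28910000458}{17}$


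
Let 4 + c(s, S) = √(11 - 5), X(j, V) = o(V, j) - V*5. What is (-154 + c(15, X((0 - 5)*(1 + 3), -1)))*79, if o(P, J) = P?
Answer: -12482 + 79*√6 ≈ -12288.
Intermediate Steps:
X(j, V) = -4*V (X(j, V) = V - V*5 = V - 5*V = -4*V)
c(s, S) = -4 + √6 (c(s, S) = -4 + √(11 - 5) = -4 + √6)
(-154 + c(15, X((0 - 5)*(1 + 3), -1)))*79 = (-154 + (-4 + √6))*79 = (-158 + √6)*79 = -12482 + 79*√6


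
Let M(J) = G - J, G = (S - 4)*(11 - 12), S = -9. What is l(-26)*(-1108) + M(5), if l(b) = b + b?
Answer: 57624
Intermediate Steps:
l(b) = 2*b
G = 13 (G = (-9 - 4)*(11 - 12) = -13*(-1) = 13)
M(J) = 13 - J
l(-26)*(-1108) + M(5) = (2*(-26))*(-1108) + (13 - 1*5) = -52*(-1108) + (13 - 5) = 57616 + 8 = 57624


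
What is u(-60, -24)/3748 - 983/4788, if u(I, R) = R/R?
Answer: -459937/2243178 ≈ -0.20504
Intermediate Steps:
u(I, R) = 1
u(-60, -24)/3748 - 983/4788 = 1/3748 - 983/4788 = -459937/2243178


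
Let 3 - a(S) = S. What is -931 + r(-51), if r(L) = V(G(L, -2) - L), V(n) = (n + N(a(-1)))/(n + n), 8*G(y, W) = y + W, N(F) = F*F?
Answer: -660527/710 ≈ -930.32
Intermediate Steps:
a(S) = 3 - S
N(F) = F**2
G(y, W) = W/8 + y/8 (G(y, W) = (y + W)/8 = (W + y)/8 = W/8 + y/8)
V(n) = (16 + n)/(2*n) (V(n) = (n + (3 - 1*(-1))**2)/(n + n) = (n + (3 + 1)**2)/((2*n)) = (n + 4**2)*(1/(2*n)) = (n + 16)*(1/(2*n)) = (16 + n)*(1/(2*n)) = (16 + n)/(2*n))
r(L) = (63/4 - 7*L/8)/(2*(-1/4 - 7*L/8)) (r(L) = (16 + (((1/8)*(-2) + L/8) - L))/(2*(((1/8)*(-2) + L/8) - L)) = (16 + ((-1/4 + L/8) - L))/(2*((-1/4 + L/8) - L)) = (16 + (-1/4 - 7*L/8))/(2*(-1/4 - 7*L/8)) = (63/4 - 7*L/8)/(2*(-1/4 - 7*L/8)))
-931 + r(-51) = -931 + 7*(-18 - 51)/(2*(2 + 7*(-51))) = -931 + (7/2)*(-69)/(2 - 357) = -931 + (7/2)*(-69)/(-355) = -931 + (7/2)*(-1/355)*(-69) = -931 + 483/710 = -660527/710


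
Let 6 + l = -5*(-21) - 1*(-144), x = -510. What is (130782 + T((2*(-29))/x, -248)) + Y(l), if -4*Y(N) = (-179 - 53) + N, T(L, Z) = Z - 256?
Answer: 521101/4 ≈ 1.3028e+5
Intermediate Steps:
T(L, Z) = -256 + Z
l = 243 (l = -6 + (-5*(-21) - 1*(-144)) = -6 + (105 + 144) = -6 + 249 = 243)
Y(N) = 58 - N/4 (Y(N) = -((-179 - 53) + N)/4 = -(-232 + N)/4 = 58 - N/4)
(130782 + T((2*(-29))/x, -248)) + Y(l) = (130782 + (-256 - 248)) + (58 - ¼*243) = (130782 - 504) + (58 - 243/4) = 130278 - 11/4 = 521101/4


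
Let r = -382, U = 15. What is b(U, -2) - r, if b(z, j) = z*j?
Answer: 352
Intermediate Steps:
b(z, j) = j*z
b(U, -2) - r = -2*15 - 1*(-382) = -30 + 382 = 352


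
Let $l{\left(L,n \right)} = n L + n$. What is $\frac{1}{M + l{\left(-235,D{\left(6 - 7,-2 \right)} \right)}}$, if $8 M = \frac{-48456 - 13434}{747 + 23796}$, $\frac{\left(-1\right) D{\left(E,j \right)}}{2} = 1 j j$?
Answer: $\frac{32724}{61249013} \approx 0.00053428$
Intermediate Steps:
$D{\left(E,j \right)} = - 2 j^{2}$ ($D{\left(E,j \right)} = - 2 \cdot 1 j j = - 2 j j = - 2 j^{2}$)
$M = - \frac{10315}{32724}$ ($M = \frac{\left(-48456 - 13434\right) \frac{1}{747 + 23796}}{8} = \frac{\left(-61890\right) \frac{1}{24543}}{8} = \frac{1}{8} \left(- \frac{20630}{8181}\right) = - \frac{10315}{32724} \approx -0.31521$)
$l{\left(L,n \right)} = n + L n$ ($l{\left(L,n \right)} = L n + n = n + L n$)
$\frac{1}{M + l{\left(-235,D{\left(6 - 7,-2 \right)} \right)}} = \frac{1}{- \frac{10315}{32724} + - 2 \left(-2\right)^{2} \left(1 - 235\right)} = \frac{1}{- \frac{10315}{32724} + \left(-2\right) 4 \left(-234\right)} = \frac{1}{- \frac{10315}{32724} - -1872} = \frac{1}{- \frac{10315}{32724} + 1872} = \frac{1}{\frac{61249013}{32724}} = \frac{32724}{61249013}$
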